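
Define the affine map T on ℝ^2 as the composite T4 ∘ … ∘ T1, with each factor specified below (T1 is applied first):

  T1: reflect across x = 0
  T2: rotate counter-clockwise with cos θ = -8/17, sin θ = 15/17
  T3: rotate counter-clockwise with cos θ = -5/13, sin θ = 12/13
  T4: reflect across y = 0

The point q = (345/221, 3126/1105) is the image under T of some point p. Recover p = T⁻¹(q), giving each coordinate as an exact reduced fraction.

p = (-6/5, 3)

T1 = [-1 0 0; 0 1 0; 0 0 1]
T2·T1 = [8/17 -15/17 0; -15/17 -8/17 0; 0 0 1]
T3·…·T1 = [140/221 171/221 0; 171/221 -140/221 0; 0 0 1]
T4·…·T1 = [140/221 171/221 0; -171/221 140/221 0; 0 0 1]
det M = 1; M⁻¹ = [140/221 -171/221 0; 171/221 140/221 0; 0 0 1]
M⁻¹ · (345/221, 3126/1105)ᵀ = (-6/5, 3)ᵀ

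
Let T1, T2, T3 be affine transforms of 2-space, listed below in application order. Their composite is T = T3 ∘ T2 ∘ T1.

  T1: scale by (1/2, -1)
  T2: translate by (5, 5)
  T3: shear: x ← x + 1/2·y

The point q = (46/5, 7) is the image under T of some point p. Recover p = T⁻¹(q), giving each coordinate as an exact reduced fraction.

p = (7/5, -2)

T1 = [1/2 0 0; 0 -1 0; 0 0 1]
T2·T1 = [1/2 0 5; 0 -1 5; 0 0 1]
T3·…·T1 = [1/2 -1/2 15/2; 0 -1 5; 0 0 1]
det M = -1/2; M⁻¹ = [2 -1 -10; 0 -1 5; 0 0 1]
M⁻¹ · (46/5, 7)ᵀ = (7/5, -2)ᵀ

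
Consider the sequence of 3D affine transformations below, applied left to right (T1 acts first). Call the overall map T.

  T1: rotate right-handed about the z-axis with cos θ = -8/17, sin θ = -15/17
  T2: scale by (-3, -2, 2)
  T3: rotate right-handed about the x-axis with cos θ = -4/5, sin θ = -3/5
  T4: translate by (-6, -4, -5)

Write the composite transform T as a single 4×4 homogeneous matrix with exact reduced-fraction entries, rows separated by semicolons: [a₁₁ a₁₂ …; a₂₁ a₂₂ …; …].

T1 = [-8/17 15/17 0 0; -15/17 -8/17 0 0; 0 0 1 0; 0 0 0 1]
T2·T1 = [24/17 -45/17 0 0; 30/17 16/17 0 0; 0 0 2 0; 0 0 0 1]
T3·…·T1 = [24/17 -45/17 0 0; -24/17 -64/85 6/5 0; -18/17 -48/85 -8/5 0; 0 0 0 1]
T4·…·T1 = [24/17 -45/17 0 -6; -24/17 -64/85 6/5 -4; -18/17 -48/85 -8/5 -5; 0 0 0 1]

T = [24/17 -45/17 0 -6; -24/17 -64/85 6/5 -4; -18/17 -48/85 -8/5 -5; 0 0 0 1]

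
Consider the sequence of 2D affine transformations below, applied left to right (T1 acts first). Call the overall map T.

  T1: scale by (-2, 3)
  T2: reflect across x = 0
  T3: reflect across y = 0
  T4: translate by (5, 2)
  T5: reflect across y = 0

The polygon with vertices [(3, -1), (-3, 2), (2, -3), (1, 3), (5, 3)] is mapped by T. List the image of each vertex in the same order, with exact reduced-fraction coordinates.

image vertices: (11, -5), (-1, 4), (9, -11), (7, 7), (15, 7)

T1 scale by (-2, 3): (3, -1) → (-6, -3); (-3, 2) → (6, 6); (2, -3) → (-4, -9); (1, 3) → (-2, 9); (5, 3) → (-10, 9)
T2 reflect across x = 0: (-6, -3) → (6, -3); (6, 6) → (-6, 6); (-4, -9) → (4, -9); (-2, 9) → (2, 9); (-10, 9) → (10, 9)
T3 reflect across y = 0: (6, -3) → (6, 3); (-6, 6) → (-6, -6); (4, -9) → (4, 9); (2, 9) → (2, -9); (10, 9) → (10, -9)
T4 translate by (5, 2): (6, 3) → (11, 5); (-6, -6) → (-1, -4); (4, 9) → (9, 11); (2, -9) → (7, -7); (10, -9) → (15, -7)
T5 reflect across y = 0: (11, 5) → (11, -5); (-1, -4) → (-1, 4); (9, 11) → (9, -11); (7, -7) → (7, 7); (15, -7) → (15, 7)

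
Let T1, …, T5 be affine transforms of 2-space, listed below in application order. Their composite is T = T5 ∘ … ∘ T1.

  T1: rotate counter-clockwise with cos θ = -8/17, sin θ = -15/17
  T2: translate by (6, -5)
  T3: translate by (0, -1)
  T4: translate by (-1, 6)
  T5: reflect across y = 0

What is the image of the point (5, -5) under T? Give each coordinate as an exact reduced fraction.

T1 rotate counter-clockwise with cos θ = -8/17, sin θ = -15/17: (5, -5) → (-115/17, -35/17)
T2 translate by (6, -5): (-115/17, -35/17) → (-13/17, -120/17)
T3 translate by (0, -1): (-13/17, -120/17) → (-13/17, -137/17)
T4 translate by (-1, 6): (-13/17, -137/17) → (-30/17, -35/17)
T5 reflect across y = 0: (-30/17, -35/17) → (-30/17, 35/17)

T(p) = (-30/17, 35/17)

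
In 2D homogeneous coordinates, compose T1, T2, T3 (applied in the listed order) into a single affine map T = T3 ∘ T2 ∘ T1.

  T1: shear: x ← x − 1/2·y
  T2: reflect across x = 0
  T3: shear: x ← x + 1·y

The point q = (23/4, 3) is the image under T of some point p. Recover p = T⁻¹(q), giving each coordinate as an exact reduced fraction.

T1 = [1 -1/2 0; 0 1 0; 0 0 1]
T2·T1 = [-1 1/2 0; 0 1 0; 0 0 1]
T3·…·T1 = [-1 3/2 0; 0 1 0; 0 0 1]
det M = -1; M⁻¹ = [-1 3/2 0; 0 1 0; 0 0 1]
M⁻¹ · (23/4, 3)ᵀ = (-5/4, 3)ᵀ

p = (-5/4, 3)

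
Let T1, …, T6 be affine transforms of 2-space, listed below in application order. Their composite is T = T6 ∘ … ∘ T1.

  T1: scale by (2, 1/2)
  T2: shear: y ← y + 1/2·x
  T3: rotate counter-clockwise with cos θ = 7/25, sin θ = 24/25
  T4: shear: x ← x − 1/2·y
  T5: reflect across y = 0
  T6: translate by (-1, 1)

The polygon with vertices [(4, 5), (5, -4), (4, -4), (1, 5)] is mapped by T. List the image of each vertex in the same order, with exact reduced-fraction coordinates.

T1 scale by (2, 1/2): (4, 5) → (8, 5/2); (5, -4) → (10, -2); (4, -4) → (8, -2); (1, 5) → (2, 5/2)
T2 shear: y ← y + 1/2·x: (8, 5/2) → (8, 13/2); (10, -2) → (10, 3); (8, -2) → (8, 2); (2, 5/2) → (2, 7/2)
T3 rotate counter-clockwise with cos θ = 7/25, sin θ = 24/25: (8, 13/2) → (-4, 19/2); (10, 3) → (-2/25, 261/25); (8, 2) → (8/25, 206/25); (2, 7/2) → (-14/5, 29/10)
T4 shear: x ← x − 1/2·y: (-4, 19/2) → (-35/4, 19/2); (-2/25, 261/25) → (-53/10, 261/25); (8/25, 206/25) → (-19/5, 206/25); (-14/5, 29/10) → (-17/4, 29/10)
T5 reflect across y = 0: (-35/4, 19/2) → (-35/4, -19/2); (-53/10, 261/25) → (-53/10, -261/25); (-19/5, 206/25) → (-19/5, -206/25); (-17/4, 29/10) → (-17/4, -29/10)
T6 translate by (-1, 1): (-35/4, -19/2) → (-39/4, -17/2); (-53/10, -261/25) → (-63/10, -236/25); (-19/5, -206/25) → (-24/5, -181/25); (-17/4, -29/10) → (-21/4, -19/10)

image vertices: (-39/4, -17/2), (-63/10, -236/25), (-24/5, -181/25), (-21/4, -19/10)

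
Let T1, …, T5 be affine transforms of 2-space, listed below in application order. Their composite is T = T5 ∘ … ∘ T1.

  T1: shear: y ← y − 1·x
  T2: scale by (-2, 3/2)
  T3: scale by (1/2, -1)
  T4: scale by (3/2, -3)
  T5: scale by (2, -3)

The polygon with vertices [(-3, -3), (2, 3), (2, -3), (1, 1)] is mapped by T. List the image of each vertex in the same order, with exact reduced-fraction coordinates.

T1 shear: y ← y − 1·x: (-3, -3) → (-3, 0); (2, 3) → (2, 1); (2, -3) → (2, -5); (1, 1) → (1, 0)
T2 scale by (-2, 3/2): (-3, 0) → (6, 0); (2, 1) → (-4, 3/2); (2, -5) → (-4, -15/2); (1, 0) → (-2, 0)
T3 scale by (1/2, -1): (6, 0) → (3, 0); (-4, 3/2) → (-2, -3/2); (-4, -15/2) → (-2, 15/2); (-2, 0) → (-1, 0)
T4 scale by (3/2, -3): (3, 0) → (9/2, 0); (-2, -3/2) → (-3, 9/2); (-2, 15/2) → (-3, -45/2); (-1, 0) → (-3/2, 0)
T5 scale by (2, -3): (9/2, 0) → (9, 0); (-3, 9/2) → (-6, -27/2); (-3, -45/2) → (-6, 135/2); (-3/2, 0) → (-3, 0)

image vertices: (9, 0), (-6, -27/2), (-6, 135/2), (-3, 0)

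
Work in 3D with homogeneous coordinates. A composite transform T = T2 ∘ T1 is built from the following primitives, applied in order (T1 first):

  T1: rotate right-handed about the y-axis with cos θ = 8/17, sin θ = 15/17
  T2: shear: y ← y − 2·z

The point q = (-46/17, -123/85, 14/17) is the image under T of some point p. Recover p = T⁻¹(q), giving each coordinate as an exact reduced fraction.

p = (-2, 1/5, -2)

T1 = [8/17 0 15/17 0; 0 1 0 0; -15/17 0 8/17 0; 0 0 0 1]
T2·T1 = [8/17 0 15/17 0; 30/17 1 -16/17 0; -15/17 0 8/17 0; 0 0 0 1]
det M = 1; M⁻¹ = [8/17 0 -15/17 0; 0 1 2 0; 15/17 0 8/17 0; 0 0 0 1]
M⁻¹ · (-46/17, -123/85, 14/17)ᵀ = (-2, 1/5, -2)ᵀ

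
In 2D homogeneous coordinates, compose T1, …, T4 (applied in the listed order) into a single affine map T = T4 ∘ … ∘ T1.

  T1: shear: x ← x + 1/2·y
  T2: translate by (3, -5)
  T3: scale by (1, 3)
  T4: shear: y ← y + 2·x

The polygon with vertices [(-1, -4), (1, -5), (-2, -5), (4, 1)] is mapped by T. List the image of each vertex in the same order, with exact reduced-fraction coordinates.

image vertices: (0, -27), (3/2, -27), (-3/2, -33), (15/2, 3)

T1 shear: x ← x + 1/2·y: (-1, -4) → (-3, -4); (1, -5) → (-3/2, -5); (-2, -5) → (-9/2, -5); (4, 1) → (9/2, 1)
T2 translate by (3, -5): (-3, -4) → (0, -9); (-3/2, -5) → (3/2, -10); (-9/2, -5) → (-3/2, -10); (9/2, 1) → (15/2, -4)
T3 scale by (1, 3): (0, -9) → (0, -27); (3/2, -10) → (3/2, -30); (-3/2, -10) → (-3/2, -30); (15/2, -4) → (15/2, -12)
T4 shear: y ← y + 2·x: (0, -27) → (0, -27); (3/2, -30) → (3/2, -27); (-3/2, -30) → (-3/2, -33); (15/2, -12) → (15/2, 3)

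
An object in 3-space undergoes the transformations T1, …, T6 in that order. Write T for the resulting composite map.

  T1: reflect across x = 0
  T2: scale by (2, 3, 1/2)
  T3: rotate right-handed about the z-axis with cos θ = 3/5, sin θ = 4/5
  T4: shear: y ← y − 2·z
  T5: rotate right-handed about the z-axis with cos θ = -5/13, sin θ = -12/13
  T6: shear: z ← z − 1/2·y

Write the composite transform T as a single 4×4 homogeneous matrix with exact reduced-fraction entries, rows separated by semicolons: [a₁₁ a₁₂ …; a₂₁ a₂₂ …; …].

T1 = [-1 0 0 0; 0 1 0 0; 0 0 1 0; 0 0 0 1]
T2·T1 = [-2 0 0 0; 0 3 0 0; 0 0 1/2 0; 0 0 0 1]
T3·…·T1 = [-6/5 -12/5 0 0; -8/5 9/5 0 0; 0 0 1/2 0; 0 0 0 1]
T4·…·T1 = [-6/5 -12/5 0 0; -8/5 9/5 -1 0; 0 0 1/2 0; 0 0 0 1]
T5·…·T1 = [-66/65 168/65 -12/13 0; 112/65 99/65 5/13 0; 0 0 1/2 0; 0 0 0 1]
T6·…·T1 = [-66/65 168/65 -12/13 0; 112/65 99/65 5/13 0; -56/65 -99/130 4/13 0; 0 0 0 1]

T = [-66/65 168/65 -12/13 0; 112/65 99/65 5/13 0; -56/65 -99/130 4/13 0; 0 0 0 1]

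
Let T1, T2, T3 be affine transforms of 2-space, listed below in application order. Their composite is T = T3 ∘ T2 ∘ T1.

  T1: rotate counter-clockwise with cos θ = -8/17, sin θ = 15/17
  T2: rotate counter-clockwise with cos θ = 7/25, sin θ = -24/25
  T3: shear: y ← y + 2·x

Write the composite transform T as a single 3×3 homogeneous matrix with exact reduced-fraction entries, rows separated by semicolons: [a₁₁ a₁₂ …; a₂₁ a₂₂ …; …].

T1 = [-8/17 -15/17 0; 15/17 -8/17 0; 0 0 1]
T2·T1 = [304/425 -297/425 0; 297/425 304/425 0; 0 0 1]
T3·…·T1 = [304/425 -297/425 0; 181/85 -58/85 0; 0 0 1]

T = [304/425 -297/425 0; 181/85 -58/85 0; 0 0 1]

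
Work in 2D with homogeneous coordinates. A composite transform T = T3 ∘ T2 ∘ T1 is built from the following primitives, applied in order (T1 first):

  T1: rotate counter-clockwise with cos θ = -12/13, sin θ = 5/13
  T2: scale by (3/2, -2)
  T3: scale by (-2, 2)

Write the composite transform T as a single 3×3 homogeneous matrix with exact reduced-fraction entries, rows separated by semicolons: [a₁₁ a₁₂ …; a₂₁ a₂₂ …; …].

T1 = [-12/13 -5/13 0; 5/13 -12/13 0; 0 0 1]
T2·T1 = [-18/13 -15/26 0; -10/13 24/13 0; 0 0 1]
T3·…·T1 = [36/13 15/13 0; -20/13 48/13 0; 0 0 1]

T = [36/13 15/13 0; -20/13 48/13 0; 0 0 1]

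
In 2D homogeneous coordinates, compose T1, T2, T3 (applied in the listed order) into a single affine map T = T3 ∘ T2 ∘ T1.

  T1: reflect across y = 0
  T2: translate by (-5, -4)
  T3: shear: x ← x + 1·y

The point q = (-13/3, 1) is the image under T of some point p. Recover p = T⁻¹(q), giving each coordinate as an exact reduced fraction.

p = (-1/3, -5)

T1 = [1 0 0; 0 -1 0; 0 0 1]
T2·T1 = [1 0 -5; 0 -1 -4; 0 0 1]
T3·…·T1 = [1 -1 -9; 0 -1 -4; 0 0 1]
det M = -1; M⁻¹ = [1 -1 5; 0 -1 -4; 0 0 1]
M⁻¹ · (-13/3, 1)ᵀ = (-1/3, -5)ᵀ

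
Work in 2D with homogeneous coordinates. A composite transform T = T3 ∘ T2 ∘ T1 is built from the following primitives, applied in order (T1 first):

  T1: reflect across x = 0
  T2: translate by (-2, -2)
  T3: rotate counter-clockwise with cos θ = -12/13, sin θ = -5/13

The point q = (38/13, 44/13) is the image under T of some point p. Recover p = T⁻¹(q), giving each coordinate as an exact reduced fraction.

T1 = [-1 0 0; 0 1 0; 0 0 1]
T2·T1 = [-1 0 -2; 0 1 -2; 0 0 1]
T3·…·T1 = [12/13 5/13 14/13; 5/13 -12/13 34/13; 0 0 1]
det M = -1; M⁻¹ = [12/13 5/13 -2; 5/13 -12/13 2; 0 0 1]
M⁻¹ · (38/13, 44/13)ᵀ = (2, 0)ᵀ

p = (2, 0)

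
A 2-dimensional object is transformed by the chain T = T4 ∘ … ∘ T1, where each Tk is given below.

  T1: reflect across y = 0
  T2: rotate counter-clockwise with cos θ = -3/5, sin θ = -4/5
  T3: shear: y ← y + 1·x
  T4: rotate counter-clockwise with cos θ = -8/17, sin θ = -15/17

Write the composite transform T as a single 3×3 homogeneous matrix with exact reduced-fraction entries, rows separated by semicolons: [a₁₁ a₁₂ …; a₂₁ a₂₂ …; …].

T1 = [1 0 0; 0 -1 0; 0 0 1]
T2·T1 = [-3/5 -4/5 0; -4/5 3/5 0; 0 0 1]
T3·…·T1 = [-3/5 -4/5 0; -7/5 -1/5 0; 0 0 1]
T4·…·T1 = [-81/85 1/5 0; 101/85 4/5 0; 0 0 1]

T = [-81/85 1/5 0; 101/85 4/5 0; 0 0 1]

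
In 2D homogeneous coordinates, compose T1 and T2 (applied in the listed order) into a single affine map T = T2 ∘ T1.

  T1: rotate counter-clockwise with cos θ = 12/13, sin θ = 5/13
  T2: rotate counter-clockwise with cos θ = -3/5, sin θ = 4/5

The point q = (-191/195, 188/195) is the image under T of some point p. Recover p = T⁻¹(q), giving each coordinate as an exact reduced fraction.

T1 = [12/13 -5/13 0; 5/13 12/13 0; 0 0 1]
T2·T1 = [-56/65 -33/65 0; 33/65 -56/65 0; 0 0 1]
det M = 1; M⁻¹ = [-56/65 33/65 0; -33/65 -56/65 0; 0 0 1]
M⁻¹ · (-191/195, 188/195)ᵀ = (4/3, -1/3)ᵀ

p = (4/3, -1/3)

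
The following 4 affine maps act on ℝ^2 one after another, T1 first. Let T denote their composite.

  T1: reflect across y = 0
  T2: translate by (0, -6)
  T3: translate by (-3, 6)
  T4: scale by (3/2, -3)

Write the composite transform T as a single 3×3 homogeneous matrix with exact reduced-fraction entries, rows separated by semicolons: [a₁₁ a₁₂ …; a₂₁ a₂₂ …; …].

T = [3/2 0 -9/2; 0 3 0; 0 0 1]

T1 = [1 0 0; 0 -1 0; 0 0 1]
T2·T1 = [1 0 0; 0 -1 -6; 0 0 1]
T3·…·T1 = [1 0 -3; 0 -1 0; 0 0 1]
T4·…·T1 = [3/2 0 -9/2; 0 3 0; 0 0 1]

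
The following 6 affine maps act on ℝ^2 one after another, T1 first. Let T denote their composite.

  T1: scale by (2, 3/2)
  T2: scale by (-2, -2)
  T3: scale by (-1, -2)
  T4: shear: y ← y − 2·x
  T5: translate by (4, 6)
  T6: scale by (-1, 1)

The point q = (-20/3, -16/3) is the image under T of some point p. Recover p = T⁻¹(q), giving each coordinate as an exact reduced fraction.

T1 = [2 0 0; 0 3/2 0; 0 0 1]
T2·T1 = [-4 0 0; 0 -3 0; 0 0 1]
T3·…·T1 = [4 0 0; 0 6 0; 0 0 1]
T4·…·T1 = [4 0 0; -8 6 0; 0 0 1]
T5·…·T1 = [4 0 4; -8 6 6; 0 0 1]
T6·…·T1 = [-4 0 -4; -8 6 6; 0 0 1]
det M = -24; M⁻¹ = [-1/4 0 -1; -1/3 1/6 -7/3; 0 0 1]
M⁻¹ · (-20/3, -16/3)ᵀ = (2/3, -1)ᵀ

p = (2/3, -1)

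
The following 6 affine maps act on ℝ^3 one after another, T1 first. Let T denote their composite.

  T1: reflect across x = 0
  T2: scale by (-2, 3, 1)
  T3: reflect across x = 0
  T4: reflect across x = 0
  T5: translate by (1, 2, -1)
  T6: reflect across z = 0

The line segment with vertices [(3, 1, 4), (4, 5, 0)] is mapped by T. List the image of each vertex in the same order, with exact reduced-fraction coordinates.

image vertices: (7, 5, -3), (9, 17, 1)

T1 reflect across x = 0: (3, 1, 4) → (-3, 1, 4); (4, 5, 0) → (-4, 5, 0)
T2 scale by (-2, 3, 1): (-3, 1, 4) → (6, 3, 4); (-4, 5, 0) → (8, 15, 0)
T3 reflect across x = 0: (6, 3, 4) → (-6, 3, 4); (8, 15, 0) → (-8, 15, 0)
T4 reflect across x = 0: (-6, 3, 4) → (6, 3, 4); (-8, 15, 0) → (8, 15, 0)
T5 translate by (1, 2, -1): (6, 3, 4) → (7, 5, 3); (8, 15, 0) → (9, 17, -1)
T6 reflect across z = 0: (7, 5, 3) → (7, 5, -3); (9, 17, -1) → (9, 17, 1)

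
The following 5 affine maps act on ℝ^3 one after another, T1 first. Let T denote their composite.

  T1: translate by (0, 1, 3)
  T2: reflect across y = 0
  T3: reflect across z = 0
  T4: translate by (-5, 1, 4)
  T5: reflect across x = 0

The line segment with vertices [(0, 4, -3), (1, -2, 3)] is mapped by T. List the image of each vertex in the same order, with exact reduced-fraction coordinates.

T1 translate by (0, 1, 3): (0, 4, -3) → (0, 5, 0); (1, -2, 3) → (1, -1, 6)
T2 reflect across y = 0: (0, 5, 0) → (0, -5, 0); (1, -1, 6) → (1, 1, 6)
T3 reflect across z = 0: (0, -5, 0) → (0, -5, 0); (1, 1, 6) → (1, 1, -6)
T4 translate by (-5, 1, 4): (0, -5, 0) → (-5, -4, 4); (1, 1, -6) → (-4, 2, -2)
T5 reflect across x = 0: (-5, -4, 4) → (5, -4, 4); (-4, 2, -2) → (4, 2, -2)

image vertices: (5, -4, 4), (4, 2, -2)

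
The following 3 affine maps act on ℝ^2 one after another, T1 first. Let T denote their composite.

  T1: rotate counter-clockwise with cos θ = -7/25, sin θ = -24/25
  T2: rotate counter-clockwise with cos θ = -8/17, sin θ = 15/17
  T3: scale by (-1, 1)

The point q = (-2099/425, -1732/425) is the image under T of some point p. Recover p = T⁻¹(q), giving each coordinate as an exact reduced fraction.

p = (4, -5)

T1 = [-7/25 24/25 0; -24/25 -7/25 0; 0 0 1]
T2·T1 = [416/425 -87/425 0; 87/425 416/425 0; 0 0 1]
T3·…·T1 = [-416/425 87/425 0; 87/425 416/425 0; 0 0 1]
det M = -1; M⁻¹ = [-416/425 87/425 0; 87/425 416/425 0; 0 0 1]
M⁻¹ · (-2099/425, -1732/425)ᵀ = (4, -5)ᵀ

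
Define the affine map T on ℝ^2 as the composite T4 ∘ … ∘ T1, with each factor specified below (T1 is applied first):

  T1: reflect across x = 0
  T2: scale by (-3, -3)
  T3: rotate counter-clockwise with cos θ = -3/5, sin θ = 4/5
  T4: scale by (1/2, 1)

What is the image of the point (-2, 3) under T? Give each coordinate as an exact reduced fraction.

T1 reflect across x = 0: (-2, 3) → (2, 3)
T2 scale by (-3, -3): (2, 3) → (-6, -9)
T3 rotate counter-clockwise with cos θ = -3/5, sin θ = 4/5: (-6, -9) → (54/5, 3/5)
T4 scale by (1/2, 1): (54/5, 3/5) → (27/5, 3/5)

T(p) = (27/5, 3/5)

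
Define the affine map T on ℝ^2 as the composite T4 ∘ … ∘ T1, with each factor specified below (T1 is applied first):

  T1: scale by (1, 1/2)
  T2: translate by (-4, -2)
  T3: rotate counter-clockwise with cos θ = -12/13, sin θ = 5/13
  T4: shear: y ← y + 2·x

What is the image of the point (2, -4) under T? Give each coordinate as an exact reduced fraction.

T1 scale by (1, 1/2): (2, -4) → (2, -2)
T2 translate by (-4, -2): (2, -2) → (-2, -4)
T3 rotate counter-clockwise with cos θ = -12/13, sin θ = 5/13: (-2, -4) → (44/13, 38/13)
T4 shear: y ← y + 2·x: (44/13, 38/13) → (44/13, 126/13)

T(p) = (44/13, 126/13)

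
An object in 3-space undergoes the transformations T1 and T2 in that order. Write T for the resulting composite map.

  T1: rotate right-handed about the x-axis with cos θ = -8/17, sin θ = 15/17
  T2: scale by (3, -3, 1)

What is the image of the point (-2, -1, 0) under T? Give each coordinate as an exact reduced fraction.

T1 rotate right-handed about the x-axis with cos θ = -8/17, sin θ = 15/17: (-2, -1, 0) → (-2, 8/17, -15/17)
T2 scale by (3, -3, 1): (-2, 8/17, -15/17) → (-6, -24/17, -15/17)

T(p) = (-6, -24/17, -15/17)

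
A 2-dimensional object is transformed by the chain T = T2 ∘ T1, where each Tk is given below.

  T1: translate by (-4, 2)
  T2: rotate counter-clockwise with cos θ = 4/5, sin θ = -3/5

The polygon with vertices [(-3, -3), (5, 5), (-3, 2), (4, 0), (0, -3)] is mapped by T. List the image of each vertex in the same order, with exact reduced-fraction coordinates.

T1 translate by (-4, 2): (-3, -3) → (-7, -1); (5, 5) → (1, 7); (-3, 2) → (-7, 4); (4, 0) → (0, 2); (0, -3) → (-4, -1)
T2 rotate counter-clockwise with cos θ = 4/5, sin θ = -3/5: (-7, -1) → (-31/5, 17/5); (1, 7) → (5, 5); (-7, 4) → (-16/5, 37/5); (0, 2) → (6/5, 8/5); (-4, -1) → (-19/5, 8/5)

image vertices: (-31/5, 17/5), (5, 5), (-16/5, 37/5), (6/5, 8/5), (-19/5, 8/5)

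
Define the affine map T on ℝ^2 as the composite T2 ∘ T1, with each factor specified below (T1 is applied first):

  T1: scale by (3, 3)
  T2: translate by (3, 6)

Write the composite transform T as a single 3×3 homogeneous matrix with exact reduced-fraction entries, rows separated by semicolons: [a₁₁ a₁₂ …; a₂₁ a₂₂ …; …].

T = [3 0 3; 0 3 6; 0 0 1]

T1 = [3 0 0; 0 3 0; 0 0 1]
T2·T1 = [3 0 3; 0 3 6; 0 0 1]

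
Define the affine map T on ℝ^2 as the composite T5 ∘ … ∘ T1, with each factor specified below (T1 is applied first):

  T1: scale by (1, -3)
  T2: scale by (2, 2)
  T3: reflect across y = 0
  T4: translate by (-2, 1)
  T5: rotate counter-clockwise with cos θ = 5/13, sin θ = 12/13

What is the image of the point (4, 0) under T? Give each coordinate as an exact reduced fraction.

T1 scale by (1, -3): (4, 0) → (4, 0)
T2 scale by (2, 2): (4, 0) → (8, 0)
T3 reflect across y = 0: (8, 0) → (8, 0)
T4 translate by (-2, 1): (8, 0) → (6, 1)
T5 rotate counter-clockwise with cos θ = 5/13, sin θ = 12/13: (6, 1) → (18/13, 77/13)

T(p) = (18/13, 77/13)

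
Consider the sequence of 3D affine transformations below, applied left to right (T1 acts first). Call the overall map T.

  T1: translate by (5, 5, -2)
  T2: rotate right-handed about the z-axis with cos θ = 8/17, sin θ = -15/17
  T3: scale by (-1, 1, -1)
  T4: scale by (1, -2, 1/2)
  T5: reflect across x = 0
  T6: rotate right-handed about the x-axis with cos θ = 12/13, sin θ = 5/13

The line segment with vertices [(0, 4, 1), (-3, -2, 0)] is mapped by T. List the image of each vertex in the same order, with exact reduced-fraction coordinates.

T1 translate by (5, 5, -2): (0, 4, 1) → (5, 9, -1); (-3, -2, 0) → (2, 3, -2)
T2 rotate right-handed about the z-axis with cos θ = 8/17, sin θ = -15/17: (5, 9, -1) → (175/17, -3/17, -1); (2, 3, -2) → (61/17, -6/17, -2)
T3 scale by (-1, 1, -1): (175/17, -3/17, -1) → (-175/17, -3/17, 1); (61/17, -6/17, -2) → (-61/17, -6/17, 2)
T4 scale by (1, -2, 1/2): (-175/17, -3/17, 1) → (-175/17, 6/17, 1/2); (-61/17, -6/17, 2) → (-61/17, 12/17, 1)
T5 reflect across x = 0: (-175/17, 6/17, 1/2) → (175/17, 6/17, 1/2); (-61/17, 12/17, 1) → (61/17, 12/17, 1)
T6 rotate right-handed about the x-axis with cos θ = 12/13, sin θ = 5/13: (175/17, 6/17, 1/2) → (175/17, 59/442, 132/221); (61/17, 12/17, 1) → (61/17, 59/221, 264/221)

image vertices: (175/17, 59/442, 132/221), (61/17, 59/221, 264/221)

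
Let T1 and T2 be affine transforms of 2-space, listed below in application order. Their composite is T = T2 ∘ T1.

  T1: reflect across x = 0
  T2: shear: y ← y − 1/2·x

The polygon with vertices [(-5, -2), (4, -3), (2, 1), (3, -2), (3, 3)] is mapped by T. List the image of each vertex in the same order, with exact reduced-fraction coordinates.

T1 reflect across x = 0: (-5, -2) → (5, -2); (4, -3) → (-4, -3); (2, 1) → (-2, 1); (3, -2) → (-3, -2); (3, 3) → (-3, 3)
T2 shear: y ← y − 1/2·x: (5, -2) → (5, -9/2); (-4, -3) → (-4, -1); (-2, 1) → (-2, 2); (-3, -2) → (-3, -1/2); (-3, 3) → (-3, 9/2)

image vertices: (5, -9/2), (-4, -1), (-2, 2), (-3, -1/2), (-3, 9/2)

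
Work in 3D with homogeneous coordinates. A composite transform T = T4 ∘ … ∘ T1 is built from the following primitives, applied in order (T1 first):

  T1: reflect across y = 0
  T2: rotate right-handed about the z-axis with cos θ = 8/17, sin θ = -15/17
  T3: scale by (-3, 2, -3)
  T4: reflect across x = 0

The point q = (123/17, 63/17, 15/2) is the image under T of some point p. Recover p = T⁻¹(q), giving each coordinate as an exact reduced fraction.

T1 = [1 0 0 0; 0 -1 0 0; 0 0 1 0; 0 0 0 1]
T2·T1 = [8/17 -15/17 0 0; -15/17 -8/17 0 0; 0 0 1 0; 0 0 0 1]
T3·…·T1 = [-24/17 45/17 0 0; -30/17 -16/17 0 0; 0 0 -3 0; 0 0 0 1]
T4·…·T1 = [24/17 -45/17 0 0; -30/17 -16/17 0 0; 0 0 -3 0; 0 0 0 1]
det M = 18; M⁻¹ = [8/51 -15/34 0 0; -5/17 -4/17 0 0; 0 0 -1/3 0; 0 0 0 1]
M⁻¹ · (123/17, 63/17, 15/2)ᵀ = (-1/2, -3, -5/2)ᵀ

p = (-1/2, -3, -5/2)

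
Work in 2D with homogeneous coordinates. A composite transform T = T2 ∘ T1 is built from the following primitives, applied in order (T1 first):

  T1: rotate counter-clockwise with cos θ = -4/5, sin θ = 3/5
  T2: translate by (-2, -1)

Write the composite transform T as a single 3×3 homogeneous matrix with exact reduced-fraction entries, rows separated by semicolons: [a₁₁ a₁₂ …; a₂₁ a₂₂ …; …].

T = [-4/5 -3/5 -2; 3/5 -4/5 -1; 0 0 1]

T1 = [-4/5 -3/5 0; 3/5 -4/5 0; 0 0 1]
T2·T1 = [-4/5 -3/5 -2; 3/5 -4/5 -1; 0 0 1]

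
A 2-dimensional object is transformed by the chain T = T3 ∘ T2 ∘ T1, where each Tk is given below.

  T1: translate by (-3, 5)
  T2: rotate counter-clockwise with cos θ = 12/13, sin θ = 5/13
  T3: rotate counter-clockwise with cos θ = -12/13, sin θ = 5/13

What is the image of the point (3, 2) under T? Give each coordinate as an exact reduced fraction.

T(p) = (0, -7)

T1 translate by (-3, 5): (3, 2) → (0, 7)
T2 rotate counter-clockwise with cos θ = 12/13, sin θ = 5/13: (0, 7) → (-35/13, 84/13)
T3 rotate counter-clockwise with cos θ = -12/13, sin θ = 5/13: (-35/13, 84/13) → (0, -7)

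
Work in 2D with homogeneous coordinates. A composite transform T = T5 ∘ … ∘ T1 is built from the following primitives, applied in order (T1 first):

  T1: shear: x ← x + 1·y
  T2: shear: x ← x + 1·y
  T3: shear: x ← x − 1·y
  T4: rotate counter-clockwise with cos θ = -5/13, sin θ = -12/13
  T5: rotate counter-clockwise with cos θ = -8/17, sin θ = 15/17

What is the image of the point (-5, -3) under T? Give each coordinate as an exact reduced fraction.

T(p) = (-1697/221, -828/221)

T1 shear: x ← x + 1·y: (-5, -3) → (-8, -3)
T2 shear: x ← x + 1·y: (-8, -3) → (-11, -3)
T3 shear: x ← x − 1·y: (-11, -3) → (-8, -3)
T4 rotate counter-clockwise with cos θ = -5/13, sin θ = -12/13: (-8, -3) → (4/13, 111/13)
T5 rotate counter-clockwise with cos θ = -8/17, sin θ = 15/17: (4/13, 111/13) → (-1697/221, -828/221)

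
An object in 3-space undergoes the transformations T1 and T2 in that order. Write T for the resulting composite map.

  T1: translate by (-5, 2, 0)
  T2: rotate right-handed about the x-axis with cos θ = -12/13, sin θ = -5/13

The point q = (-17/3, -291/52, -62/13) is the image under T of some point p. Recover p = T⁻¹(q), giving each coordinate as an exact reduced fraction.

p = (-2/3, 5, 9/4)

T1 = [1 0 0 -5; 0 1 0 2; 0 0 1 0; 0 0 0 1]
T2·T1 = [1 0 0 -5; 0 -12/13 5/13 -24/13; 0 -5/13 -12/13 -10/13; 0 0 0 1]
det M = 1; M⁻¹ = [1 0 0 5; 0 -12/13 -5/13 -2; 0 5/13 -12/13 0; 0 0 0 1]
M⁻¹ · (-17/3, -291/52, -62/13)ᵀ = (-2/3, 5, 9/4)ᵀ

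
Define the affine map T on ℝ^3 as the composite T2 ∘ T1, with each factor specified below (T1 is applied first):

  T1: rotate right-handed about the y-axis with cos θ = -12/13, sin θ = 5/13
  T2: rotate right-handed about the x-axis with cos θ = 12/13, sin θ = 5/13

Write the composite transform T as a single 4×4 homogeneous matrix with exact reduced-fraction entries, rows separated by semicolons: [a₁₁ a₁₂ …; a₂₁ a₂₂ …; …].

T = [-12/13 0 5/13 0; 25/169 12/13 60/169 0; -60/169 5/13 -144/169 0; 0 0 0 1]

T1 = [-12/13 0 5/13 0; 0 1 0 0; -5/13 0 -12/13 0; 0 0 0 1]
T2·T1 = [-12/13 0 5/13 0; 25/169 12/13 60/169 0; -60/169 5/13 -144/169 0; 0 0 0 1]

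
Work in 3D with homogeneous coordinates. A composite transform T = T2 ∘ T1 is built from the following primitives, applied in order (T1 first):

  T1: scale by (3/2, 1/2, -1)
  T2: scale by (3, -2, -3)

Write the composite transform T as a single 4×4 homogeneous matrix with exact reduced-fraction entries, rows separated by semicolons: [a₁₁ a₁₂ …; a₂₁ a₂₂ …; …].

T = [9/2 0 0 0; 0 -1 0 0; 0 0 3 0; 0 0 0 1]

T1 = [3/2 0 0 0; 0 1/2 0 0; 0 0 -1 0; 0 0 0 1]
T2·T1 = [9/2 0 0 0; 0 -1 0 0; 0 0 3 0; 0 0 0 1]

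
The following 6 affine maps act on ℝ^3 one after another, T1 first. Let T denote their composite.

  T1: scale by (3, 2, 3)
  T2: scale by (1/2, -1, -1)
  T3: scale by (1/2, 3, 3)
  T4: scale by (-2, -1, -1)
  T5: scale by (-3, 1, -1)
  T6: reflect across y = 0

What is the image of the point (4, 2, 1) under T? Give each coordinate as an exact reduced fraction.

T(p) = (18, -12, -9)

T1 scale by (3, 2, 3): (4, 2, 1) → (12, 4, 3)
T2 scale by (1/2, -1, -1): (12, 4, 3) → (6, -4, -3)
T3 scale by (1/2, 3, 3): (6, -4, -3) → (3, -12, -9)
T4 scale by (-2, -1, -1): (3, -12, -9) → (-6, 12, 9)
T5 scale by (-3, 1, -1): (-6, 12, 9) → (18, 12, -9)
T6 reflect across y = 0: (18, 12, -9) → (18, -12, -9)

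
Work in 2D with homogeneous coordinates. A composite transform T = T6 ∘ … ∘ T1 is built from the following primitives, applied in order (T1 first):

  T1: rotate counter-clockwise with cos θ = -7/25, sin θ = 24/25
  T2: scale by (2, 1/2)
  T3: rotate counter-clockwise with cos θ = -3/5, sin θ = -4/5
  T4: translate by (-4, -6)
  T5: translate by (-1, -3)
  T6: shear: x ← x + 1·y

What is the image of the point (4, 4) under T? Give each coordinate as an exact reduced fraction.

T(p) = (4/25, -47/25)

T1 rotate counter-clockwise with cos θ = -7/25, sin θ = 24/25: (4, 4) → (-124/25, 68/25)
T2 scale by (2, 1/2): (-124/25, 68/25) → (-248/25, 34/25)
T3 rotate counter-clockwise with cos θ = -3/5, sin θ = -4/5: (-248/25, 34/25) → (176/25, 178/25)
T4 translate by (-4, -6): (176/25, 178/25) → (76/25, 28/25)
T5 translate by (-1, -3): (76/25, 28/25) → (51/25, -47/25)
T6 shear: x ← x + 1·y: (51/25, -47/25) → (4/25, -47/25)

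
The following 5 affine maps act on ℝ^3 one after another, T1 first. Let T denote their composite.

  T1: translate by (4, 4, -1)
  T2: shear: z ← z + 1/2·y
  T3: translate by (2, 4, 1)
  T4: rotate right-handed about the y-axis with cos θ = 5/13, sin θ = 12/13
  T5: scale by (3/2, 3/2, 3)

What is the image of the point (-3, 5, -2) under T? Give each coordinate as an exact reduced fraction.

T1 translate by (4, 4, -1): (-3, 5, -2) → (1, 9, -3)
T2 shear: z ← z + 1/2·y: (1, 9, -3) → (1, 9, 3/2)
T3 translate by (2, 4, 1): (1, 9, 3/2) → (3, 13, 5/2)
T4 rotate right-handed about the y-axis with cos θ = 5/13, sin θ = 12/13: (3, 13, 5/2) → (45/13, 13, -47/26)
T5 scale by (3/2, 3/2, 3): (45/13, 13, -47/26) → (135/26, 39/2, -141/26)

T(p) = (135/26, 39/2, -141/26)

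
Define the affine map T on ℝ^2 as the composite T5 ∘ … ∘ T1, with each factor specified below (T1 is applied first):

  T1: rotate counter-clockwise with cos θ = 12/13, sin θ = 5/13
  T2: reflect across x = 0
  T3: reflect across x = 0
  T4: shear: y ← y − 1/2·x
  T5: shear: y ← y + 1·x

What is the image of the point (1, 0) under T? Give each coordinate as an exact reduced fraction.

T1 rotate counter-clockwise with cos θ = 12/13, sin θ = 5/13: (1, 0) → (12/13, 5/13)
T2 reflect across x = 0: (12/13, 5/13) → (-12/13, 5/13)
T3 reflect across x = 0: (-12/13, 5/13) → (12/13, 5/13)
T4 shear: y ← y − 1/2·x: (12/13, 5/13) → (12/13, -1/13)
T5 shear: y ← y + 1·x: (12/13, -1/13) → (12/13, 11/13)

T(p) = (12/13, 11/13)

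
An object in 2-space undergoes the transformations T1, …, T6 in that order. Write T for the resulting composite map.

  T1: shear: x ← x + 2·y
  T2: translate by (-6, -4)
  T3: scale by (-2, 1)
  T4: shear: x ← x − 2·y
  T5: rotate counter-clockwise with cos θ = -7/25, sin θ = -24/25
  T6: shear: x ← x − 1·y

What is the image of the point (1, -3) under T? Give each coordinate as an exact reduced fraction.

T(p) = (79/5, -163/5)

T1 shear: x ← x + 2·y: (1, -3) → (-5, -3)
T2 translate by (-6, -4): (-5, -3) → (-11, -7)
T3 scale by (-2, 1): (-11, -7) → (22, -7)
T4 shear: x ← x − 2·y: (22, -7) → (36, -7)
T5 rotate counter-clockwise with cos θ = -7/25, sin θ = -24/25: (36, -7) → (-84/5, -163/5)
T6 shear: x ← x − 1·y: (-84/5, -163/5) → (79/5, -163/5)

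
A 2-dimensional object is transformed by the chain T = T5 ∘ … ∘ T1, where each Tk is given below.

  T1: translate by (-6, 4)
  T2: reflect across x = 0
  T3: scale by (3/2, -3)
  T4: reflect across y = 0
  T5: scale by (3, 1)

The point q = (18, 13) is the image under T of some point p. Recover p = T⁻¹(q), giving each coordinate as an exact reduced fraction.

p = (2, 1/3)

T1 = [1 0 -6; 0 1 4; 0 0 1]
T2·T1 = [-1 0 6; 0 1 4; 0 0 1]
T3·…·T1 = [-3/2 0 9; 0 -3 -12; 0 0 1]
T4·…·T1 = [-3/2 0 9; 0 3 12; 0 0 1]
T5·…·T1 = [-9/2 0 27; 0 3 12; 0 0 1]
det M = -27/2; M⁻¹ = [-2/9 0 6; 0 1/3 -4; 0 0 1]
M⁻¹ · (18, 13)ᵀ = (2, 1/3)ᵀ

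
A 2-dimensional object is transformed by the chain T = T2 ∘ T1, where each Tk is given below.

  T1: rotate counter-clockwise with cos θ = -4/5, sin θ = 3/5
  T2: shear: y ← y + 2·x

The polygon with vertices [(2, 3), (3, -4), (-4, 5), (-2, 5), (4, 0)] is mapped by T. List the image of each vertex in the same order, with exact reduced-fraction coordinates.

image vertices: (-17/5, -8), (0, 5), (1/5, -6), (-7/5, -8), (-16/5, -4)

T1 rotate counter-clockwise with cos θ = -4/5, sin θ = 3/5: (2, 3) → (-17/5, -6/5); (3, -4) → (0, 5); (-4, 5) → (1/5, -32/5); (-2, 5) → (-7/5, -26/5); (4, 0) → (-16/5, 12/5)
T2 shear: y ← y + 2·x: (-17/5, -6/5) → (-17/5, -8); (0, 5) → (0, 5); (1/5, -32/5) → (1/5, -6); (-7/5, -26/5) → (-7/5, -8); (-16/5, 12/5) → (-16/5, -4)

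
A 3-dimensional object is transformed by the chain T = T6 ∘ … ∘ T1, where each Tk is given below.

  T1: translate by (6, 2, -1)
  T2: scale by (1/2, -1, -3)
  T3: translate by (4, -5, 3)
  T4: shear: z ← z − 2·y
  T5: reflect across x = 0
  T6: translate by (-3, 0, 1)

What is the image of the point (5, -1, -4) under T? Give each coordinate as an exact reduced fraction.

T(p) = (-25/2, -6, 31)

T1 translate by (6, 2, -1): (5, -1, -4) → (11, 1, -5)
T2 scale by (1/2, -1, -3): (11, 1, -5) → (11/2, -1, 15)
T3 translate by (4, -5, 3): (11/2, -1, 15) → (19/2, -6, 18)
T4 shear: z ← z − 2·y: (19/2, -6, 18) → (19/2, -6, 30)
T5 reflect across x = 0: (19/2, -6, 30) → (-19/2, -6, 30)
T6 translate by (-3, 0, 1): (-19/2, -6, 30) → (-25/2, -6, 31)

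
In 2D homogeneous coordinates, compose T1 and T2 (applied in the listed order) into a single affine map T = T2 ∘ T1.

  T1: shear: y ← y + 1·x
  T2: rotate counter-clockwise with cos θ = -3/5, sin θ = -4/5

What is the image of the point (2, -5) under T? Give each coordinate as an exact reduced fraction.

T1 shear: y ← y + 1·x: (2, -5) → (2, -3)
T2 rotate counter-clockwise with cos θ = -3/5, sin θ = -4/5: (2, -3) → (-18/5, 1/5)

T(p) = (-18/5, 1/5)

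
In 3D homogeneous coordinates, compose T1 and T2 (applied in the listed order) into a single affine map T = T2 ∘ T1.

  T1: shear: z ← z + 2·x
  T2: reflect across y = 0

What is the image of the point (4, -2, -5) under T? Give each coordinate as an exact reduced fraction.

T(p) = (4, 2, 3)

T1 shear: z ← z + 2·x: (4, -2, -5) → (4, -2, 3)
T2 reflect across y = 0: (4, -2, 3) → (4, 2, 3)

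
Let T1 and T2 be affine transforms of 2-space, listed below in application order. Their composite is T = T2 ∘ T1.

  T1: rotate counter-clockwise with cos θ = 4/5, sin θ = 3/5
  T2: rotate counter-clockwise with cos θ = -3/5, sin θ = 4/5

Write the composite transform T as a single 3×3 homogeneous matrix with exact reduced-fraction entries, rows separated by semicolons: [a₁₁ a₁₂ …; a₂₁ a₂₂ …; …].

T = [-24/25 -7/25 0; 7/25 -24/25 0; 0 0 1]

T1 = [4/5 -3/5 0; 3/5 4/5 0; 0 0 1]
T2·T1 = [-24/25 -7/25 0; 7/25 -24/25 0; 0 0 1]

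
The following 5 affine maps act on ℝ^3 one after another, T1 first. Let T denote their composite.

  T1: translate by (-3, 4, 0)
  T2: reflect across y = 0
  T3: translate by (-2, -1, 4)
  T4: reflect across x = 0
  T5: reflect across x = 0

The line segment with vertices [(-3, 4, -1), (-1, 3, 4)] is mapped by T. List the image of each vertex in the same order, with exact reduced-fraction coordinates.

image vertices: (-8, -9, 3), (-6, -8, 8)

T1 translate by (-3, 4, 0): (-3, 4, -1) → (-6, 8, -1); (-1, 3, 4) → (-4, 7, 4)
T2 reflect across y = 0: (-6, 8, -1) → (-6, -8, -1); (-4, 7, 4) → (-4, -7, 4)
T3 translate by (-2, -1, 4): (-6, -8, -1) → (-8, -9, 3); (-4, -7, 4) → (-6, -8, 8)
T4 reflect across x = 0: (-8, -9, 3) → (8, -9, 3); (-6, -8, 8) → (6, -8, 8)
T5 reflect across x = 0: (8, -9, 3) → (-8, -9, 3); (6, -8, 8) → (-6, -8, 8)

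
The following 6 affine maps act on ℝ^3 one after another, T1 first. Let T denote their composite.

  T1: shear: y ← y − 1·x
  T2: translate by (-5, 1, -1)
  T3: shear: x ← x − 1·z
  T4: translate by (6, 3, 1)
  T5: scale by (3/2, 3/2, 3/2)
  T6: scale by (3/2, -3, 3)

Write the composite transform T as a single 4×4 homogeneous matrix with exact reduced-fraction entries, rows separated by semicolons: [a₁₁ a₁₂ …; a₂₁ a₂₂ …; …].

T1 = [1 0 0 0; -1 1 0 0; 0 0 1 0; 0 0 0 1]
T2·T1 = [1 0 0 -5; -1 1 0 1; 0 0 1 -1; 0 0 0 1]
T3·…·T1 = [1 0 -1 -4; -1 1 0 1; 0 0 1 -1; 0 0 0 1]
T4·…·T1 = [1 0 -1 2; -1 1 0 4; 0 0 1 0; 0 0 0 1]
T5·…·T1 = [3/2 0 -3/2 3; -3/2 3/2 0 6; 0 0 3/2 0; 0 0 0 1]
T6·…·T1 = [9/4 0 -9/4 9/2; 9/2 -9/2 0 -18; 0 0 9/2 0; 0 0 0 1]

T = [9/4 0 -9/4 9/2; 9/2 -9/2 0 -18; 0 0 9/2 0; 0 0 0 1]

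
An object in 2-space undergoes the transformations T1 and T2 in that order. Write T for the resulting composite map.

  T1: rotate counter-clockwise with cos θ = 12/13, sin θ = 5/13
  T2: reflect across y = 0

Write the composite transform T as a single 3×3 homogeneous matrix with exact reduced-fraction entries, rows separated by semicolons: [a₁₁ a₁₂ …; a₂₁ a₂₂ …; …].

T1 = [12/13 -5/13 0; 5/13 12/13 0; 0 0 1]
T2·T1 = [12/13 -5/13 0; -5/13 -12/13 0; 0 0 1]

T = [12/13 -5/13 0; -5/13 -12/13 0; 0 0 1]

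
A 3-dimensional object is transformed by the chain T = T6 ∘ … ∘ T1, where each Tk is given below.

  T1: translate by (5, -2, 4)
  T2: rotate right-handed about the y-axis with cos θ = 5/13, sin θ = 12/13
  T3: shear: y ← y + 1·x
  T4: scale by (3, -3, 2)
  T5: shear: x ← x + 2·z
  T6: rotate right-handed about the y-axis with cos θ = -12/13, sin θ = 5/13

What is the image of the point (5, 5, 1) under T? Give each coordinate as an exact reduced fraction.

T1 translate by (5, -2, 4): (5, 5, 1) → (10, 3, 5)
T2 rotate right-handed about the y-axis with cos θ = 5/13, sin θ = 12/13: (10, 3, 5) → (110/13, 3, -95/13)
T3 shear: y ← y + 1·x: (110/13, 3, -95/13) → (110/13, 149/13, -95/13)
T4 scale by (3, -3, 2): (110/13, 149/13, -95/13) → (330/13, -447/13, -190/13)
T5 shear: x ← x + 2·z: (330/13, -447/13, -190/13) → (-50/13, -447/13, -190/13)
T6 rotate right-handed about the y-axis with cos θ = -12/13, sin θ = 5/13: (-50/13, -447/13, -190/13) → (-350/169, -447/13, 2530/169)

T(p) = (-350/169, -447/13, 2530/169)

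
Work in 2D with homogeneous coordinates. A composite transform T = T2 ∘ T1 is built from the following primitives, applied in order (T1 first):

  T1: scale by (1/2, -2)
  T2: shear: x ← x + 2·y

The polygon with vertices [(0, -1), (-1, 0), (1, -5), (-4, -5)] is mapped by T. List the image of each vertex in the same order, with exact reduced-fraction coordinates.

image vertices: (4, 2), (-1/2, 0), (41/2, 10), (18, 10)

T1 scale by (1/2, -2): (0, -1) → (0, 2); (-1, 0) → (-1/2, 0); (1, -5) → (1/2, 10); (-4, -5) → (-2, 10)
T2 shear: x ← x + 2·y: (0, 2) → (4, 2); (-1/2, 0) → (-1/2, 0); (1/2, 10) → (41/2, 10); (-2, 10) → (18, 10)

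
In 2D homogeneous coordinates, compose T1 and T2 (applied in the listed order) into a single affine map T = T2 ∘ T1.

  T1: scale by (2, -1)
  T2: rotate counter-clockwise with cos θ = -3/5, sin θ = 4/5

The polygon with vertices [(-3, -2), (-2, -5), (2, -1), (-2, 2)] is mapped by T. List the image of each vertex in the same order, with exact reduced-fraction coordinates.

T1 scale by (2, -1): (-3, -2) → (-6, 2); (-2, -5) → (-4, 5); (2, -1) → (4, 1); (-2, 2) → (-4, -2)
T2 rotate counter-clockwise with cos θ = -3/5, sin θ = 4/5: (-6, 2) → (2, -6); (-4, 5) → (-8/5, -31/5); (4, 1) → (-16/5, 13/5); (-4, -2) → (4, -2)

image vertices: (2, -6), (-8/5, -31/5), (-16/5, 13/5), (4, -2)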